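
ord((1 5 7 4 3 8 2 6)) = 8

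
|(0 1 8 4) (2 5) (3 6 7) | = 12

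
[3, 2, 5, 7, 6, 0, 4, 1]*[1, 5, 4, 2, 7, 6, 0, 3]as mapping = [0→2, 1→4, 2→6, 3→3, 4→0, 5→1, 6→7, 7→5]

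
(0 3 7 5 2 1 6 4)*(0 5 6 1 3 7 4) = (0 7 6)(2 3 4 5)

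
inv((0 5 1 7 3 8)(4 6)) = (0 8 3 7 1 5)(4 6)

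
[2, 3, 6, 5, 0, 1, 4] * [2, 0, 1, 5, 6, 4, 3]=[1, 5, 3, 4, 2, 0, 6]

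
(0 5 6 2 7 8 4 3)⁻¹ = (0 3 4 8 7 2 6 5)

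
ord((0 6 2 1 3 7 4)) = 7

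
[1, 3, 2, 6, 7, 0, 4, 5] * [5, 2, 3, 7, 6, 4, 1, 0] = [2, 7, 3, 1, 0, 5, 6, 4]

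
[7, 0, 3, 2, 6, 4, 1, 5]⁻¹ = [1, 6, 3, 2, 5, 7, 4, 0]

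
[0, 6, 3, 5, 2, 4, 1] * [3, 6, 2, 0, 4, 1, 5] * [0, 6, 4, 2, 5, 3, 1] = [2, 3, 0, 6, 4, 5, 1]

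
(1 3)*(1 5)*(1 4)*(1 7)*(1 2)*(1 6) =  (1 3 5 4 7 2 6)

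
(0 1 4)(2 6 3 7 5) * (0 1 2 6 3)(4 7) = (0 2 3 4 1 7 5 6)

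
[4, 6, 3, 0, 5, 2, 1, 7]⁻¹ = [3, 6, 5, 2, 0, 4, 1, 7]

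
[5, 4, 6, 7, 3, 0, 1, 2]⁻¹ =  [5, 6, 7, 4, 1, 0, 2, 3]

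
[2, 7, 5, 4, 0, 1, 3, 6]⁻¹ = [4, 5, 0, 6, 3, 2, 7, 1]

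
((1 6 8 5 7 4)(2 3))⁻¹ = (1 4 7 5 8 6)(2 3)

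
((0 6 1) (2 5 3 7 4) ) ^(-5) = (0 6 1) 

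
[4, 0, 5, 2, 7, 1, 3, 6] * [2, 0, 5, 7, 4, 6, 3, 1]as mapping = [0→4, 1→2, 2→6, 3→5, 4→1, 5→0, 6→7, 7→3]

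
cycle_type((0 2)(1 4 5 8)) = 2.4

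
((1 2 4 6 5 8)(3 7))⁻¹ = (1 8 5 6 4 2)(3 7)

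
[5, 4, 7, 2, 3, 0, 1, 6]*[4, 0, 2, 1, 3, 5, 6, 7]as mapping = [0→5, 1→3, 2→7, 3→2, 4→1, 5→4, 6→0, 7→6]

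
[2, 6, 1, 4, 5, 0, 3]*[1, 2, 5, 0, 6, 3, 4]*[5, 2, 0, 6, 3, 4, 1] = [4, 3, 0, 1, 6, 2, 5]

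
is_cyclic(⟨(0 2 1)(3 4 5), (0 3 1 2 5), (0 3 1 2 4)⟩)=no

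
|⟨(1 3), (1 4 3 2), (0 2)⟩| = 120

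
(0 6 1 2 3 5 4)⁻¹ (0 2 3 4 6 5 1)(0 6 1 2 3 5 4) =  (0 1 4 2 6 3 5)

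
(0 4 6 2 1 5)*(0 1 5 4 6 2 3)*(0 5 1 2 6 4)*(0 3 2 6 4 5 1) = (0 5 6 2) (1 3) 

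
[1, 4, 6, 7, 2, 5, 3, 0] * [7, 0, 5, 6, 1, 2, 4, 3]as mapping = [0→0, 1→1, 2→4, 3→3, 4→5, 5→2, 6→6, 7→7]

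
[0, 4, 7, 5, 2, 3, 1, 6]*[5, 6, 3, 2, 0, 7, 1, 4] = [5, 0, 4, 7, 3, 2, 6, 1]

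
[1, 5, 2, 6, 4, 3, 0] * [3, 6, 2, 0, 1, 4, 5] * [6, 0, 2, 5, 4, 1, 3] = [3, 4, 2, 1, 0, 6, 5]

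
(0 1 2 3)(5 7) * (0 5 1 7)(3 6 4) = (0 7 1 2 6 4 3 5)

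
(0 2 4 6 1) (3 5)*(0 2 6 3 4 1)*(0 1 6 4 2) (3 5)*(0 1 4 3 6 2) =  (0 3 6 4 5) 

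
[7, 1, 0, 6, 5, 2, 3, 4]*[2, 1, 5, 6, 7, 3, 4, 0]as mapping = [0→0, 1→1, 2→2, 3→4, 4→3, 5→5, 6→6, 7→7]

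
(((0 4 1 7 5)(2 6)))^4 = (0 5 7 1 4)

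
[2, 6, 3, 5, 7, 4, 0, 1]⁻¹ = [6, 7, 0, 2, 5, 3, 1, 4]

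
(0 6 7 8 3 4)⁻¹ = (0 4 3 8 7 6)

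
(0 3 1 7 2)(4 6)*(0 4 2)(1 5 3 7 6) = (0 7)(1 6 2 4)(3 5)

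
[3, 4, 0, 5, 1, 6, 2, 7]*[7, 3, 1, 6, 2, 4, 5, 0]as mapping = [0→6, 1→2, 2→7, 3→4, 4→3, 5→5, 6→1, 7→0]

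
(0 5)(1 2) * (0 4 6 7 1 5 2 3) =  (0 2 5 4 6 7 1 3)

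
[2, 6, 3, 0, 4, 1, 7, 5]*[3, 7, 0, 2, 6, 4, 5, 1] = [0, 5, 2, 3, 6, 7, 1, 4]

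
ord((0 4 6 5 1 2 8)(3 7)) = 14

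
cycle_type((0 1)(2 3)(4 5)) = 2^3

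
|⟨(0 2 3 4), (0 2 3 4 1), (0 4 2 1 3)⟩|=120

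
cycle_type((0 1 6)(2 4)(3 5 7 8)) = 2.3.4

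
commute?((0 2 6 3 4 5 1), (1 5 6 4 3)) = no:(0 2 6 3 4 5 1) * (1 5 6 4 3) = (0 2 4 6 1), (1 5 6 4 3) * (0 2 6 3 4 5 1) = (0 2 6 5 3)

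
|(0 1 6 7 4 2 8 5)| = 8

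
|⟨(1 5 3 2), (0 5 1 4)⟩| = 120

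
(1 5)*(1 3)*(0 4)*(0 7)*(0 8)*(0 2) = (0 4 7 8 2)(1 5 3)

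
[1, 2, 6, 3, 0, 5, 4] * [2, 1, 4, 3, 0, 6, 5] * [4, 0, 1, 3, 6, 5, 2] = [0, 6, 5, 3, 1, 2, 4]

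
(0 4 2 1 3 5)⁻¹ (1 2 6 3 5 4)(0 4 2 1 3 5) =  (0 2 3 1 6 5)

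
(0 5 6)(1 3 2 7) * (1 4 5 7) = (0 7 4 5 6)(1 3 2)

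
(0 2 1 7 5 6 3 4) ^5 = (0 6 1 4 5 2 3 7) 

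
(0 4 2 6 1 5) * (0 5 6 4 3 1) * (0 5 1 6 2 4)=(0 3 6 5 1 2)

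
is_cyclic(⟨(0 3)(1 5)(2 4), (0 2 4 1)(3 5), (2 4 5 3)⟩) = no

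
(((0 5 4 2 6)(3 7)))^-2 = (0 2 5 6 4)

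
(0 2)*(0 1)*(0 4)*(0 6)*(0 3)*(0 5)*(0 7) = (0 2 1 4 6 3 5 7)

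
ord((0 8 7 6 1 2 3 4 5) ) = 9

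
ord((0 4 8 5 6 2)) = 6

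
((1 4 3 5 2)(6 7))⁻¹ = (1 2 5 3 4)(6 7)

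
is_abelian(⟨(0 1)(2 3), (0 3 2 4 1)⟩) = no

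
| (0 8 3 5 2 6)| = 6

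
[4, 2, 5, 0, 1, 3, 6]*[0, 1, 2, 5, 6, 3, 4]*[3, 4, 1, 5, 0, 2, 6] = [6, 1, 5, 3, 4, 2, 0]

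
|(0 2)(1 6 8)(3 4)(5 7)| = 6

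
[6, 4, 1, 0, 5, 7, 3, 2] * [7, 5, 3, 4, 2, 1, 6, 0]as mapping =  [0→6, 1→2, 2→5, 3→7, 4→1, 5→0, 6→4, 7→3]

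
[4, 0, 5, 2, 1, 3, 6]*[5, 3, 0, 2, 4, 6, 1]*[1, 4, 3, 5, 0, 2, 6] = [0, 2, 6, 1, 5, 3, 4]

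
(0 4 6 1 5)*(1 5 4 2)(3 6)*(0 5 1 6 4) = (0 2 6 1)(3 4)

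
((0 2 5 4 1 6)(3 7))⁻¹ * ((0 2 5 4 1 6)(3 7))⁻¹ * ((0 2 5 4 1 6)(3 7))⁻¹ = (0 4)(1 2)(3 7)(5 6)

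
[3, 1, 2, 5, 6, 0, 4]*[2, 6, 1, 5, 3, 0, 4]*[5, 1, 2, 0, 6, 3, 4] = [3, 4, 1, 5, 6, 2, 0]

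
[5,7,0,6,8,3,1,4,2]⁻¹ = [2,6,8,5,7,0,3,1,4]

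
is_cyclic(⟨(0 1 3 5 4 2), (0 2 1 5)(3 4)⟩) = no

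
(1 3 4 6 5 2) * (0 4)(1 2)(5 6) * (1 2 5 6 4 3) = (0 3)(2 5)(4 6)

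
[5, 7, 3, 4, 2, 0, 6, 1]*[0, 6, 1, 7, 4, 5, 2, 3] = [5, 3, 7, 4, 1, 0, 2, 6]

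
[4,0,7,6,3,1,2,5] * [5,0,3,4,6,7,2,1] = [6,5,1,2,4,0,3,7]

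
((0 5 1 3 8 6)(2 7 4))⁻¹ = (0 6 8 3 1 5)(2 4 7)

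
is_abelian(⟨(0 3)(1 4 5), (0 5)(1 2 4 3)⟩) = no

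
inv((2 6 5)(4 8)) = (2 5 6)(4 8)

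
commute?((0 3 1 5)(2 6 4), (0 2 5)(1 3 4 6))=no:(0 3 1 5)(2 6 4)*(0 2 5)(1 3 4 6)=(0 4 5 2 1), (0 2 5)(1 3 4 6)*(0 3 1 5)(2 6 4)=(0 6 5 3 2)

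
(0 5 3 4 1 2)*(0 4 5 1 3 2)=(0 1)(2 4 3 5)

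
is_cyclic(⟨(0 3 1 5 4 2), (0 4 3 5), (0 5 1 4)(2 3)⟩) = no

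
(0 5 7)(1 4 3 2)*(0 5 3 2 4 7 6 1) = (0 3 4 2)(1 7 5 6)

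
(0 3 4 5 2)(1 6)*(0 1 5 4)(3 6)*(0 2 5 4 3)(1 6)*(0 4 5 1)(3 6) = (1 4 6 5)(2 3)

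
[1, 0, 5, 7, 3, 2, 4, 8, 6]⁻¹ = [1, 0, 5, 4, 6, 2, 8, 3, 7]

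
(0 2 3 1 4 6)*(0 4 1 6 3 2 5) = (0 5) (3 6 4) 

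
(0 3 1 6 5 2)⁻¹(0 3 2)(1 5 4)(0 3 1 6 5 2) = (0 3 1)(2 4 6)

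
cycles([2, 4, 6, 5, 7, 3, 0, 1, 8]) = (0 2 6)(1 4 7)(3 5)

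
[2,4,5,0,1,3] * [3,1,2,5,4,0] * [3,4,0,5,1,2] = [0,1,3,5,4,2]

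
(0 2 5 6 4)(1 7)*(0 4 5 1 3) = (0 2 1 7 3)(5 6)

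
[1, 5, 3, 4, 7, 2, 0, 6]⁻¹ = [6, 0, 5, 2, 3, 1, 7, 4]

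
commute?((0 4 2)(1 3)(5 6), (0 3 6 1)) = no:(0 4 2)(1 3)(5 6)*(0 3 6 1) = (0 4 2 3)(1 6 5), (0 3 6 1)*(0 4 2)(1 3)(5 6) = (0 1 4 2)(3 5 6)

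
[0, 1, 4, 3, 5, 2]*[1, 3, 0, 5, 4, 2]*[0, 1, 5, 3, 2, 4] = [1, 3, 2, 4, 5, 0]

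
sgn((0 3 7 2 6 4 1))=1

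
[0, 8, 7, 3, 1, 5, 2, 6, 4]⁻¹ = [0, 4, 6, 3, 8, 5, 7, 2, 1]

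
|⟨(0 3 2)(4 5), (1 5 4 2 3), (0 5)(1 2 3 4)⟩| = 720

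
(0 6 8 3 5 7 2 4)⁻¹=(0 4 2 7 5 3 8 6)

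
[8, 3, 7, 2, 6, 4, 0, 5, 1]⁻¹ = [6, 8, 3, 1, 5, 7, 4, 2, 0]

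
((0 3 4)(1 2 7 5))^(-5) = (0 3 4)(1 5 7 2)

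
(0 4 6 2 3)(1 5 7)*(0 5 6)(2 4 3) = (0 3 5 7 1 6 4)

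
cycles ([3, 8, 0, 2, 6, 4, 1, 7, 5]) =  (0 3 2) (1 8 5 4 6) 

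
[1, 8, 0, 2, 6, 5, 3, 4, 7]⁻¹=[2, 0, 3, 6, 7, 5, 4, 8, 1]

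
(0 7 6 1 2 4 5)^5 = (0 4 1 7 5 2 6)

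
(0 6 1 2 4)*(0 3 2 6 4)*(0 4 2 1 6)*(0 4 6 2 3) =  (0 3 1 4)(2 6)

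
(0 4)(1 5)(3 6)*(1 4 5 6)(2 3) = (0 5 4)(1 6 2 3)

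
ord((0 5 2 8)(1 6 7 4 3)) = 20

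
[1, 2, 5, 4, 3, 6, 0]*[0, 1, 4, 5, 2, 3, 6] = [1, 4, 3, 2, 5, 6, 0]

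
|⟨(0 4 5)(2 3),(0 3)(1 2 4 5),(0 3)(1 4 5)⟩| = 720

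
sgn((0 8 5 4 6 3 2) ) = 1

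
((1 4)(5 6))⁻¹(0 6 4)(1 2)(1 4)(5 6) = (0 5 1)(2 4)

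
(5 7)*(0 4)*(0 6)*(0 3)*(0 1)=(0 4 6 3 1)(5 7)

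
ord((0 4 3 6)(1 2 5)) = 12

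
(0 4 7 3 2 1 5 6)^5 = (0 1 7 6 2 4 5 3)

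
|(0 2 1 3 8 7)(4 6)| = 6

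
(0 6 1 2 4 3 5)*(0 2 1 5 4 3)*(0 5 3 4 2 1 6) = (1 6 3 2 4 5)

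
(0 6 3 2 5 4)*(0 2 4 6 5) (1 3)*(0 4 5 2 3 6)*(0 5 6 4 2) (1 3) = (1 4) (3 6) 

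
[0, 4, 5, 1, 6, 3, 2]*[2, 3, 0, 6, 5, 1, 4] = [2, 5, 1, 3, 4, 6, 0]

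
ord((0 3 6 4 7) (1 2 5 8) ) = 20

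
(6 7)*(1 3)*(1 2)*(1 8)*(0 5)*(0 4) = (0 5 4)(1 3 2 8)(6 7)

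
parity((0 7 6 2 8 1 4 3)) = odd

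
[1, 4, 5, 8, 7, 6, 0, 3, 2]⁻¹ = [6, 0, 8, 7, 1, 2, 5, 4, 3]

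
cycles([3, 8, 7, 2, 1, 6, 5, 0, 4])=(0 3 2 7)(1 8 4)(5 6)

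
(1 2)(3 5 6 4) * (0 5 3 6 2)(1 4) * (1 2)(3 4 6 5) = (0 3 4 5 1)(2 6)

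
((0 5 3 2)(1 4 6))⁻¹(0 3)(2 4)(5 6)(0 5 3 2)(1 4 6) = (0 6)(1 3)(2 5)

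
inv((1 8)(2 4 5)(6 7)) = (1 8)(2 5 4)(6 7)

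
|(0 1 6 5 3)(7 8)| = 10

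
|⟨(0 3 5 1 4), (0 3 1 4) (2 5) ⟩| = 360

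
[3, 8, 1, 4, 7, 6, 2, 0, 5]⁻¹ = [7, 2, 6, 0, 3, 8, 5, 4, 1]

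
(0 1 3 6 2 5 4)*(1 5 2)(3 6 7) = (0 5 4)(1 6)(3 7)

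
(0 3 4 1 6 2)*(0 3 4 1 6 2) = (0 4 6)(1 2 3)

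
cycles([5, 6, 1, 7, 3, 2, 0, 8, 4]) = (0 5 2 1 6)(3 7 8 4)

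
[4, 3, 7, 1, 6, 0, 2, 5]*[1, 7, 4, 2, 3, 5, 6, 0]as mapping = [0→3, 1→2, 2→0, 3→7, 4→6, 5→1, 6→4, 7→5]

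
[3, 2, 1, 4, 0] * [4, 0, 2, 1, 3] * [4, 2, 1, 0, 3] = [2, 1, 4, 0, 3]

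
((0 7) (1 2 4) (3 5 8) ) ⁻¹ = (0 7) (1 4 2) (3 8 5) 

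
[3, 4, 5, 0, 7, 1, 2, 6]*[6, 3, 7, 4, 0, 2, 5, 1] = [4, 0, 2, 6, 1, 3, 7, 5]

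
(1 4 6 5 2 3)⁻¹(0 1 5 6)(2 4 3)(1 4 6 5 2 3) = (0 4 2 5)(1 3 6)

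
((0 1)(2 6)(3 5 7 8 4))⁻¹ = (0 1)(2 6)(3 4 8 7 5)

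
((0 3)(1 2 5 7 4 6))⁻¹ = (0 3)(1 6 4 7 5 2)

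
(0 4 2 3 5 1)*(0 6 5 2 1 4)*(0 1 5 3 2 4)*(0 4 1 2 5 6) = (0 2 5 4 6 3 1) 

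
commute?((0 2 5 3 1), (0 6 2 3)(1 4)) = no:(0 2 5 3 1) * (0 6 2 3)(1 4) = (0 3 4 1 6 2 5), (0 6 2 3)(1 4) * (0 2 5 3 1) = (0 6 5 3 2 1 4)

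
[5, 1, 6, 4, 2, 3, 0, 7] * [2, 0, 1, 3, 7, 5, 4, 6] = [5, 0, 4, 7, 1, 3, 2, 6]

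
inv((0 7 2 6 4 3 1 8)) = (0 8 1 3 4 6 2 7)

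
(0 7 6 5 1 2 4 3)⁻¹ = (0 3 4 2 1 5 6 7)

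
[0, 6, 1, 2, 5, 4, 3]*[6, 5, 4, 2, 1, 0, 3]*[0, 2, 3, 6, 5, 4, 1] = [1, 6, 4, 5, 0, 2, 3]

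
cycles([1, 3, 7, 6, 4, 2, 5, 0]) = (0 1 3 6 5 2 7)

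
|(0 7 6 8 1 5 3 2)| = 8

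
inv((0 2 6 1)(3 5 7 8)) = (0 1 6 2)(3 8 7 5)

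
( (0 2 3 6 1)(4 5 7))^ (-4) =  (0 2 3 6 1)(4 7 5)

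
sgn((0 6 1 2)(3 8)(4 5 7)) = 1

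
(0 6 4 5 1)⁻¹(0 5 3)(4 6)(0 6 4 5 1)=(1 3 6)(4 5)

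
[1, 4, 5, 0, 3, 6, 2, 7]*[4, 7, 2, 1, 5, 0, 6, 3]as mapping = [0→7, 1→5, 2→0, 3→4, 4→1, 5→6, 6→2, 7→3]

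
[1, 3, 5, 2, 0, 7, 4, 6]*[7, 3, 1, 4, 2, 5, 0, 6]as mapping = [0→3, 1→4, 2→5, 3→1, 4→7, 5→6, 6→2, 7→0]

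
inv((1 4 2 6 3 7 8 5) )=(1 5 8 7 3 6 2 4) 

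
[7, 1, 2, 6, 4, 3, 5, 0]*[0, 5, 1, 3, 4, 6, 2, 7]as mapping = [0→7, 1→5, 2→1, 3→2, 4→4, 5→3, 6→6, 7→0]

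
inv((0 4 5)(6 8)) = (0 5 4)(6 8)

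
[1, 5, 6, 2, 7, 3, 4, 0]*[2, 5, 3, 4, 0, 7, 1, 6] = [5, 7, 1, 3, 6, 4, 0, 2]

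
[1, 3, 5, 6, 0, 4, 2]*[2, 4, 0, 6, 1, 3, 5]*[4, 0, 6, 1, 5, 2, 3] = [5, 3, 1, 2, 6, 0, 4] 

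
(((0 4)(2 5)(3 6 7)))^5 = (0 4)(2 5)(3 7 6)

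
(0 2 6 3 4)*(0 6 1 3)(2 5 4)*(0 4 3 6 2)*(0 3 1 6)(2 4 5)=(0 2 6 5 1)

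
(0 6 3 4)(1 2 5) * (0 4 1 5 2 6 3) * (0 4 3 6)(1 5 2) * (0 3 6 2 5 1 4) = (0 2 4 6)(1 3)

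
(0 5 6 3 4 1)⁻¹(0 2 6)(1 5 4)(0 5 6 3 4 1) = (0 6 1)(2 3 5)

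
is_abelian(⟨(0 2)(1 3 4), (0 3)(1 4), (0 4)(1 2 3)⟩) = no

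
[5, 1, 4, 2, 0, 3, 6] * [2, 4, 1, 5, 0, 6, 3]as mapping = [0→6, 1→4, 2→0, 3→1, 4→2, 5→5, 6→3]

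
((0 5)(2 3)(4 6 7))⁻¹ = (0 5)(2 3)(4 7 6)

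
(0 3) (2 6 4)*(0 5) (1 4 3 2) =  (0 2 6 3 5) (1 4) 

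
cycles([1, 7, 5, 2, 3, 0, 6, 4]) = (0 1 7 4 3 2 5)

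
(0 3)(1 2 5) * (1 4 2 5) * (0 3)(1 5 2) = (1 2 5 4)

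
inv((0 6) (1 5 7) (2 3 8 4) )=(0 6) (1 7 5) (2 4 8 3) 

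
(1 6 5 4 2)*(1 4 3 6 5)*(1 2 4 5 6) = (1 6 2 5 3)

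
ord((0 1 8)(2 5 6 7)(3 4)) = 12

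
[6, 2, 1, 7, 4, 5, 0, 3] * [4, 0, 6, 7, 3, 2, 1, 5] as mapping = [0→1, 1→6, 2→0, 3→5, 4→3, 5→2, 6→4, 7→7] 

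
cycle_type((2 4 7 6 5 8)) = 6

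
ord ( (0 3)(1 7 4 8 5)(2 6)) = 10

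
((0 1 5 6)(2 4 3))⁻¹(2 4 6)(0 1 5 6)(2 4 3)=(0 4 3)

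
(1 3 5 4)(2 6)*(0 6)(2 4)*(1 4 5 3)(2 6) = (0 2)(5 6)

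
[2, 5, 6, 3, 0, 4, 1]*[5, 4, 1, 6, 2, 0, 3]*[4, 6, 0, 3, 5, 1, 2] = [6, 4, 3, 2, 1, 0, 5]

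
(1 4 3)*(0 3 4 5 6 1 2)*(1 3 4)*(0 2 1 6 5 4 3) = (0 3 1 4 6)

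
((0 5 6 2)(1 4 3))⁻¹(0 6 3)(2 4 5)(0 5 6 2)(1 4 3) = (0 3 6)(1 5 2)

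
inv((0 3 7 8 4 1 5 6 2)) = (0 2 6 5 1 4 8 7 3)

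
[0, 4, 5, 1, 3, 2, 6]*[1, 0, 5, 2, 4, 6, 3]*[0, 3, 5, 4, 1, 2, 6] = [3, 1, 6, 0, 5, 2, 4]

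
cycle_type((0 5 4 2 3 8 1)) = 7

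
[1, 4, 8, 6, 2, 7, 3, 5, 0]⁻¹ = [8, 0, 4, 6, 1, 7, 3, 5, 2]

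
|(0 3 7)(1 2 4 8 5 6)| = 6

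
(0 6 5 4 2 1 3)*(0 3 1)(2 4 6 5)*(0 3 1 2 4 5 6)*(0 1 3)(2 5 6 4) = (0 4 6 2)(1 5)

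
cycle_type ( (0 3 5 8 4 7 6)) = 7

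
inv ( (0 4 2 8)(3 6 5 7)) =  (0 8 2 4)(3 7 5 6)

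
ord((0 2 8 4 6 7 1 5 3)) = 9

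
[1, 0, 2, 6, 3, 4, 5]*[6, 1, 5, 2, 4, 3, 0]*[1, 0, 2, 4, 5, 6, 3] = [0, 3, 6, 1, 2, 5, 4]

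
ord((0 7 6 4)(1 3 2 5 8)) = 20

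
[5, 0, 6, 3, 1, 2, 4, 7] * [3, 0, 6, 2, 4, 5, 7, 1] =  [5, 3, 7, 2, 0, 6, 4, 1]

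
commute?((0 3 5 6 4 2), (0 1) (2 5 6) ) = no:(0 3 5 6 4 2)*(0 1) (2 5 6) = (0 3 6 4 5 2 1), (0 1) (2 5 6)*(0 3 5 6 4 2) = (0 1 3 5 4 2 6) 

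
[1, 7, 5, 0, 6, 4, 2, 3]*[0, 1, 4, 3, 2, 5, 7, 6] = [1, 6, 5, 0, 7, 2, 4, 3]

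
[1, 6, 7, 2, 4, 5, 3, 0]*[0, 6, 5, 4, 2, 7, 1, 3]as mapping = [0→6, 1→1, 2→3, 3→5, 4→2, 5→7, 6→4, 7→0]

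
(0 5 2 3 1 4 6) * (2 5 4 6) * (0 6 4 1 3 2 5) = (0 1 4 5)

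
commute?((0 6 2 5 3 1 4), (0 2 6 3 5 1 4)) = no:(0 6 2 5 3 1 4)*(0 2 6 3 5 1 4) = (0 3 4 2 1), (0 2 6 3 5 1 4)*(0 6 2 5 3 1 4) = (0 5 4 6 1)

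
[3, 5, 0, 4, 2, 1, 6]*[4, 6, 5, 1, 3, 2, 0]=[1, 2, 4, 3, 5, 6, 0]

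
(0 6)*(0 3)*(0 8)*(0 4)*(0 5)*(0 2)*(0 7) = (0 6 3 8 4 5 2 7)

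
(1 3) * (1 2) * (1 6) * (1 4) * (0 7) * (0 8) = (0 7 8)(1 3 2 6 4)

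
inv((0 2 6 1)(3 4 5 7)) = (0 1 6 2)(3 7 5 4)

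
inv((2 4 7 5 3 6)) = (2 6 3 5 7 4)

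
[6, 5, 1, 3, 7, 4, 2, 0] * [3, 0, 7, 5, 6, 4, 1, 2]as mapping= [0→1, 1→4, 2→0, 3→5, 4→2, 5→6, 6→7, 7→3]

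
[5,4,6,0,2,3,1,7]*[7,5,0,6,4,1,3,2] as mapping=[0→1,1→4,2→3,3→7,4→0,5→6,6→5,7→2] 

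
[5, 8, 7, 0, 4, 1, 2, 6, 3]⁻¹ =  [3, 5, 6, 8, 4, 0, 7, 2, 1]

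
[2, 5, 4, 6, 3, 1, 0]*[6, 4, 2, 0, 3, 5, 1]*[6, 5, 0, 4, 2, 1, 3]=[0, 1, 4, 5, 6, 2, 3]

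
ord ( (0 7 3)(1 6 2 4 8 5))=6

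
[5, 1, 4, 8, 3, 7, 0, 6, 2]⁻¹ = [6, 1, 8, 4, 2, 0, 7, 5, 3]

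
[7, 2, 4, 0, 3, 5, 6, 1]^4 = [4, 0, 7, 2, 1, 5, 6, 3]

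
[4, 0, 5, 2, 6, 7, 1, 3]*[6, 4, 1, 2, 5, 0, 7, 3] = [5, 6, 0, 1, 7, 3, 4, 2]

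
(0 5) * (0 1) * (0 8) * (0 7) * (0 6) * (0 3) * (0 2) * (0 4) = (0 5 1 8 7 6 3 2 4)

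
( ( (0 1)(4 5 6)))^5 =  (0 1)(4 6 5)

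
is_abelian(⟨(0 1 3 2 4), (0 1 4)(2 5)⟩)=no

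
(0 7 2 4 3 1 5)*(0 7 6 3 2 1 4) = (0 6 3 4 2)(1 5 7)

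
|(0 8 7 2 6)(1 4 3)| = 15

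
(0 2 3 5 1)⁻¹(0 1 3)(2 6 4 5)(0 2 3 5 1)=(0 5 2)(1 3 6 4)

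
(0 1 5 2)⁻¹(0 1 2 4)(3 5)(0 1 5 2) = (0 4 1 5)(2 3)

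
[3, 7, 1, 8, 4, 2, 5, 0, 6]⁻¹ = [7, 2, 5, 0, 4, 6, 8, 1, 3]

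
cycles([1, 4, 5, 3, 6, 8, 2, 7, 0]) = (0 1 4 6 2 5 8)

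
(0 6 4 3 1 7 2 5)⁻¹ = (0 5 2 7 1 3 4 6)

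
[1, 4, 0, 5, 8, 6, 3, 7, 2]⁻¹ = [2, 0, 8, 6, 1, 3, 5, 7, 4]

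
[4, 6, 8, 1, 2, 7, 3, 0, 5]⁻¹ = [7, 3, 4, 6, 0, 8, 1, 5, 2]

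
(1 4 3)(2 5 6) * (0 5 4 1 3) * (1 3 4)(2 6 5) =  (0 2 1 3 4)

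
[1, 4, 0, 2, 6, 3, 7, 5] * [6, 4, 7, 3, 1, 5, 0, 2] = [4, 1, 6, 7, 0, 3, 2, 5]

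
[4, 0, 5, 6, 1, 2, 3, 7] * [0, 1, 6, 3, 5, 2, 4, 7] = [5, 0, 2, 4, 1, 6, 3, 7]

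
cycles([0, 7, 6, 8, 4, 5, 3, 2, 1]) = (1 7 2 6 3 8)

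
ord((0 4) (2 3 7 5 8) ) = 10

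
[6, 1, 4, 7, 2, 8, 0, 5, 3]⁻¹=[6, 1, 4, 8, 2, 7, 0, 3, 5]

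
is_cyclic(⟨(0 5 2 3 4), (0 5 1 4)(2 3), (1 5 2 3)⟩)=no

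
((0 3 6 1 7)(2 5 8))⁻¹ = (0 7 1 6 3)(2 8 5)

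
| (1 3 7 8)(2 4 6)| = 12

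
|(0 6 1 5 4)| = 5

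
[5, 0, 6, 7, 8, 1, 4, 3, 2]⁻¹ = [1, 5, 8, 7, 6, 0, 2, 3, 4]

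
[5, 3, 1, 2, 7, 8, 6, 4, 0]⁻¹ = [8, 2, 3, 1, 7, 0, 6, 4, 5]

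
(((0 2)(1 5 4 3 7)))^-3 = (0 2)(1 4 7 5 3)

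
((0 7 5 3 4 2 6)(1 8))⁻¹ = (0 6 2 4 3 5 7)(1 8)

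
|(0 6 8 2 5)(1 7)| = 10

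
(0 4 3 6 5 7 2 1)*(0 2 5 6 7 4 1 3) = (0 1 2 3 7 5 4)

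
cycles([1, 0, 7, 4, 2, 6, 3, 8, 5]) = (0 1)(2 7 8 5 6 3 4)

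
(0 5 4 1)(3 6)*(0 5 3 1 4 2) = (0 3 6 1 5 2)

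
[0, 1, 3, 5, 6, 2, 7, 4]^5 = [0, 1, 5, 2, 7, 3, 4, 6]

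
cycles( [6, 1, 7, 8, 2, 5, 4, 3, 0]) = (0 6 4 2 7 3 8) 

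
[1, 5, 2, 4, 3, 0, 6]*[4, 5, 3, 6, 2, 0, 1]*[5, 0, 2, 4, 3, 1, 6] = [1, 5, 4, 2, 6, 3, 0]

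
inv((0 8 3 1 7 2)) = (0 2 7 1 3 8)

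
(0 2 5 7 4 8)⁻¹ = (0 8 4 7 5 2)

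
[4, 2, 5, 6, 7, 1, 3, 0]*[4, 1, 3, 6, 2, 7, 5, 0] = [2, 3, 7, 5, 0, 1, 6, 4]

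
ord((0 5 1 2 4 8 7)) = 7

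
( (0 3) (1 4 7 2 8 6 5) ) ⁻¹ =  (0 3) (1 5 6 8 2 7 4) 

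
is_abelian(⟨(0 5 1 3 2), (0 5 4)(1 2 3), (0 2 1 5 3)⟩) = no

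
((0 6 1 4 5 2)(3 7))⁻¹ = (0 2 5 4 1 6)(3 7)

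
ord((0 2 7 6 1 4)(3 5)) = 6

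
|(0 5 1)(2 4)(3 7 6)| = 6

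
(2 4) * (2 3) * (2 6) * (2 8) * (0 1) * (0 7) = (0 1 7)(2 4 3 6 8)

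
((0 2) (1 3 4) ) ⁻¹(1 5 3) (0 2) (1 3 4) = (3 5 4) 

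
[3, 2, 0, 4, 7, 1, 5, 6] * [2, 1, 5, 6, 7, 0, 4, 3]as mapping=[0→6, 1→5, 2→2, 3→7, 4→3, 5→1, 6→0, 7→4]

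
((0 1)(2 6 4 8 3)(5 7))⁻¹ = (0 1)(2 3 8 4 6)(5 7)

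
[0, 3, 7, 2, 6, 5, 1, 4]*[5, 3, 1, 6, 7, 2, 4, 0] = [5, 6, 0, 1, 4, 2, 3, 7]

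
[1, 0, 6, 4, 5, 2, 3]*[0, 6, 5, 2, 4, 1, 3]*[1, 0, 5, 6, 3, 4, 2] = [2, 1, 6, 3, 0, 4, 5]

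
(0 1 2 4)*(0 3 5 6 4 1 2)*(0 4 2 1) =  (0 1 4 3 5 6 2)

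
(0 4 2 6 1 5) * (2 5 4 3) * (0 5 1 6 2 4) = (0 3 4 1) 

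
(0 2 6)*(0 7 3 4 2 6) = (0 6 7 3 4 2) 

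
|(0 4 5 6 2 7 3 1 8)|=9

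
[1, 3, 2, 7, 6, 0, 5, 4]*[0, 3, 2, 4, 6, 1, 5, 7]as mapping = [0→3, 1→4, 2→2, 3→7, 4→5, 5→0, 6→1, 7→6]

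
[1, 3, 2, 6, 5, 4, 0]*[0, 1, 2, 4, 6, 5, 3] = [1, 4, 2, 3, 5, 6, 0]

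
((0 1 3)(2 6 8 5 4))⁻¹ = (0 3 1)(2 4 5 8 6)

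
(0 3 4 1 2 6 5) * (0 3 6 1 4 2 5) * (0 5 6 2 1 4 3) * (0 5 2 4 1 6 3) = (0 4)(1 3 6 2)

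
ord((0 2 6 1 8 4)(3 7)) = 6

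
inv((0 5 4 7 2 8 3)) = (0 3 8 2 7 4 5)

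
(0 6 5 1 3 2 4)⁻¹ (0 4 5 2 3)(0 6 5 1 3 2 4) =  (0 1 4 2 6)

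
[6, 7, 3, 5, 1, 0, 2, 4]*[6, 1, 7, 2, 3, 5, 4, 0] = [4, 0, 2, 5, 1, 6, 7, 3]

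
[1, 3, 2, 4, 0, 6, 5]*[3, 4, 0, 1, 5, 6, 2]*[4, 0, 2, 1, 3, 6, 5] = [3, 0, 4, 6, 1, 2, 5] 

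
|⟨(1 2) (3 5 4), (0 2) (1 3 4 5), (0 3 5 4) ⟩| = 720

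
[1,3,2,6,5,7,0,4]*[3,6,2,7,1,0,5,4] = [6,7,2,5,0,4,3,1]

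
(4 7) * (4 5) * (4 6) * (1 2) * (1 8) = (1 2 8)(4 7 5 6)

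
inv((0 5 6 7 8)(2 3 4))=(0 8 7 6 5)(2 4 3)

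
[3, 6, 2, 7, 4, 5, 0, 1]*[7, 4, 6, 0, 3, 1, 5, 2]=[0, 5, 6, 2, 3, 1, 7, 4] 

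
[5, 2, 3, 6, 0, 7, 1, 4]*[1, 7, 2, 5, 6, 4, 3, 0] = [4, 2, 5, 3, 1, 0, 7, 6]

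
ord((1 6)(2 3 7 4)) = 4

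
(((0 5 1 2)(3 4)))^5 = (0 5 1 2)(3 4)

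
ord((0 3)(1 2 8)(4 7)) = 6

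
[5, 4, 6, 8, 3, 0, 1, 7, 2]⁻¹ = [5, 6, 8, 4, 1, 0, 2, 7, 3]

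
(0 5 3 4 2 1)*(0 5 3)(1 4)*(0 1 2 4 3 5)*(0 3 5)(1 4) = (1 3 2 5 4)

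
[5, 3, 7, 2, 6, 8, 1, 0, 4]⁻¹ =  [7, 6, 3, 1, 8, 0, 4, 2, 5]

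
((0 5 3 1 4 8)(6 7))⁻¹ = (0 8 4 1 3 5)(6 7)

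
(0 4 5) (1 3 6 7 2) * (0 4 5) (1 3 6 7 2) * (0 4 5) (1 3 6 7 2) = (1 7 3 2 6) 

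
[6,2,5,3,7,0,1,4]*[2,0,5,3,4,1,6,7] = [6,5,1,3,7,2,0,4]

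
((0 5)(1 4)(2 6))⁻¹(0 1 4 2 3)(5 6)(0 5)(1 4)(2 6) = (0 2)(1 6 3 5 4)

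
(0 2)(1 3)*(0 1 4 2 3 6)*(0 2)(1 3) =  (0 1 6 2 3 4)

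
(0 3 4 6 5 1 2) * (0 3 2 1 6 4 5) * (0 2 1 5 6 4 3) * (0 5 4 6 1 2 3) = (0 2 5 6 3 1 4)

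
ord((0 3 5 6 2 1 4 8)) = 8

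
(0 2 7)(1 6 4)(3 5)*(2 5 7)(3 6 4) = (0 5 6 3 7)(1 4)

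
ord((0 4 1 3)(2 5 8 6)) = 4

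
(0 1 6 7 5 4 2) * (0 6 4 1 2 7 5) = (0 2 6 5 1 4 7)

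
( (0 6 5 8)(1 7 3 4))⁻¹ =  (0 8 5 6)(1 4 3 7)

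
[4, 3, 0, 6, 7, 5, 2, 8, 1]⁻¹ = [2, 8, 6, 1, 0, 5, 3, 4, 7]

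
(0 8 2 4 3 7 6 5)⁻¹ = (0 5 6 7 3 4 2 8)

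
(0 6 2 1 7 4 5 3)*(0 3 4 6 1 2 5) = (0 1 7 6 5 4)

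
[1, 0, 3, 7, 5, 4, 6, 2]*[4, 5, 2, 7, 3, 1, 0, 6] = [5, 4, 7, 6, 1, 3, 0, 2]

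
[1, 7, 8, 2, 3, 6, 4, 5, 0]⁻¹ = [8, 0, 3, 4, 6, 7, 5, 1, 2]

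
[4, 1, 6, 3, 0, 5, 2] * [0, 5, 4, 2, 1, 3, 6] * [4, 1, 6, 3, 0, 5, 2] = [1, 5, 2, 6, 4, 3, 0]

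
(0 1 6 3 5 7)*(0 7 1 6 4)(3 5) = (0 6 5 1 4)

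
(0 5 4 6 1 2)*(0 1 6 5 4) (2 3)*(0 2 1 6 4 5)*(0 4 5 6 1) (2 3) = (0 6 5 3) (1 2) 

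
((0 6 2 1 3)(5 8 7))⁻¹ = (0 3 1 2 6)(5 7 8)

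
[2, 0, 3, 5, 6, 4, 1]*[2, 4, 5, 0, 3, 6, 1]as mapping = [0→5, 1→2, 2→0, 3→6, 4→1, 5→3, 6→4]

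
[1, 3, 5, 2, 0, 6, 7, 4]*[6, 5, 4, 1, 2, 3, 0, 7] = [5, 1, 3, 4, 6, 0, 7, 2]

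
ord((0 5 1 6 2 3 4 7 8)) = 9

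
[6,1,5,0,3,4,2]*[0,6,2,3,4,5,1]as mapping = [0→1,1→6,2→5,3→0,4→3,5→4,6→2]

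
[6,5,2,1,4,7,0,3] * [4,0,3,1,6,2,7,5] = [7,2,3,0,6,5,4,1]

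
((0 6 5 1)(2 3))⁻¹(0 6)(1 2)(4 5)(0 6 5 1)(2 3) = (0 3)(1 4)(5 6)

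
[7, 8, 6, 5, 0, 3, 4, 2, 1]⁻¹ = [4, 8, 7, 5, 6, 3, 2, 0, 1]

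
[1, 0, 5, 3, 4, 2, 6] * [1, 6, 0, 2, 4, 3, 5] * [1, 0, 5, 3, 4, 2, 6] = [6, 0, 3, 5, 4, 1, 2]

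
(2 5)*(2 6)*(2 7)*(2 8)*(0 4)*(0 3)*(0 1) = (0 4 3 1)(2 5 6 7 8)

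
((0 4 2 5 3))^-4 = (0 4 2 5 3)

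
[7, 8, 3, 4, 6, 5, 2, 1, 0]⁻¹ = [8, 7, 6, 2, 3, 5, 4, 0, 1]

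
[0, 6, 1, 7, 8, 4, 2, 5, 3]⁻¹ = [0, 2, 6, 8, 5, 7, 1, 3, 4]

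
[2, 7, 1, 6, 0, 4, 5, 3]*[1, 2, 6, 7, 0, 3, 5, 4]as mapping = [0→6, 1→4, 2→2, 3→5, 4→1, 5→0, 6→3, 7→7]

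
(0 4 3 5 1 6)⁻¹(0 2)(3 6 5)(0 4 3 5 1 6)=(0 1 5)(2 4)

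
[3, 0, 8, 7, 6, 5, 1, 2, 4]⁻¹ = [1, 6, 7, 0, 8, 5, 4, 3, 2]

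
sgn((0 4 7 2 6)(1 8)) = -1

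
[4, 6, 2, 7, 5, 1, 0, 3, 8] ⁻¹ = [6, 5, 2, 7, 0, 4, 1, 3, 8] 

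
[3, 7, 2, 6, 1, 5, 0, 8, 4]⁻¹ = [6, 4, 2, 0, 8, 5, 3, 1, 7]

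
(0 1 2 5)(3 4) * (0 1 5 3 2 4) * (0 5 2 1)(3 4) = (0 2 4 1 3 5)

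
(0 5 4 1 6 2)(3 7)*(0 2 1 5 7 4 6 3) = (0 7)(1 3 4 5 6)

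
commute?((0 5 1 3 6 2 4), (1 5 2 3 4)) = no:(0 5 1 3 6 2 4) * (1 5 2 3 4) = (0 2 1 4)(3 6), (1 5 2 3 4) * (0 5 1 3 6 2 4) = (0 5 4 3)(2 6)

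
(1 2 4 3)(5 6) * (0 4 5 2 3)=(0 4)(1 3)(2 5 6)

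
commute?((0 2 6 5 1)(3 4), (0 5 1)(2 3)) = no:(0 2 6 5 1)(3 4) * (0 5 1)(2 3) = (0 3 4 2 6 1 5), (0 5 1)(2 3) * (0 2 6 5 1)(3 4) = (0 1 2 4 3 6 5)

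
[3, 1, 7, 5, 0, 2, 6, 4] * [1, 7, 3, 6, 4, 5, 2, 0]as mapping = [0→6, 1→7, 2→0, 3→5, 4→1, 5→3, 6→2, 7→4]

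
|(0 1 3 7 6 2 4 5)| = 8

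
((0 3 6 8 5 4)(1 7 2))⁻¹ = (0 4 5 8 6 3)(1 2 7)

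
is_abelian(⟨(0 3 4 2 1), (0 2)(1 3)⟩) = no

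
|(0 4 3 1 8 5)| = 6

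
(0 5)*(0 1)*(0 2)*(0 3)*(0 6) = (0 5 1 2 3 6)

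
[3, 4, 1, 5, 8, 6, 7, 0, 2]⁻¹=[7, 2, 8, 0, 1, 3, 5, 6, 4]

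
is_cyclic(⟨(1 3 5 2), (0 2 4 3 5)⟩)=no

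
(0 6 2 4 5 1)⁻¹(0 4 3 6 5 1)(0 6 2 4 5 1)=(0 6 5 3 2 1)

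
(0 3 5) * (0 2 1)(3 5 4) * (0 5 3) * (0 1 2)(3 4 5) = (0 4 1 3 5)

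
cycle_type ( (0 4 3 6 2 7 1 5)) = 8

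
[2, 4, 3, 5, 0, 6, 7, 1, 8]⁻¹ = [4, 7, 0, 2, 1, 3, 5, 6, 8]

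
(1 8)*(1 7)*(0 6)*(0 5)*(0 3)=(0 6 5 3)(1 8 7)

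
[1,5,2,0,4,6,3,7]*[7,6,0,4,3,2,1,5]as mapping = [0→6,1→2,2→0,3→7,4→3,5→1,6→4,7→5]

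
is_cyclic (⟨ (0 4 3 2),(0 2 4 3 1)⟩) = no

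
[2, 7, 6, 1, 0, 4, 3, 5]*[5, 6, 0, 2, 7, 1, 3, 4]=[0, 4, 3, 6, 5, 7, 2, 1]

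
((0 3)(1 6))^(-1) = (0 3)(1 6)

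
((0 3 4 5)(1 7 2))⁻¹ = (0 5 4 3)(1 2 7)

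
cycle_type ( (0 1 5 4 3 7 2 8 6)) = 9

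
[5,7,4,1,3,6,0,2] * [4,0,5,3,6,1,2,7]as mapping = [0→1,1→7,2→6,3→0,4→3,5→2,6→4,7→5]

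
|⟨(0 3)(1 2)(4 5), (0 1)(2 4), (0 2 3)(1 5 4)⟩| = 48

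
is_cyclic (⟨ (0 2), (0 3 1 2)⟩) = no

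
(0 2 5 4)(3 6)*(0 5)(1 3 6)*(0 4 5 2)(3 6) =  (1 6 3)(2 4)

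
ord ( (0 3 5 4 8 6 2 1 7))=9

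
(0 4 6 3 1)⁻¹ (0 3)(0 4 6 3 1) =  (1 4)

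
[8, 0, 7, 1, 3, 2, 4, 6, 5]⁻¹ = [1, 3, 5, 4, 6, 8, 7, 2, 0]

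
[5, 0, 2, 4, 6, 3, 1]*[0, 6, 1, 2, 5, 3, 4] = [3, 0, 1, 5, 4, 2, 6]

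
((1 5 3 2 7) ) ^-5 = () 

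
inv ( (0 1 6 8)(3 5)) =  (0 8 6 1)(3 5)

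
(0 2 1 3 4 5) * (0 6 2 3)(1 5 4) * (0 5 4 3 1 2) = (0 1 5 6)(2 4 3)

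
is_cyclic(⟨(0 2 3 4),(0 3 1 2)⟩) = no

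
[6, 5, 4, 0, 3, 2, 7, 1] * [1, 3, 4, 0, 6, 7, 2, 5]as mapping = [0→2, 1→7, 2→6, 3→1, 4→0, 5→4, 6→5, 7→3]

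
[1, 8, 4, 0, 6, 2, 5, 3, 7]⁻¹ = [3, 0, 5, 7, 2, 6, 4, 8, 1]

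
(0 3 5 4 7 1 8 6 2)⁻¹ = (0 2 6 8 1 7 4 5 3)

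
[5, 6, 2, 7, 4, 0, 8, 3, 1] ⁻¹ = [5, 8, 2, 7, 4, 0, 1, 3, 6] 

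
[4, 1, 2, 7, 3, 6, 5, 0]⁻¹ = [7, 1, 2, 4, 0, 6, 5, 3]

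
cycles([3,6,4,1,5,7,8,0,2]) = (0 3 1 6 8 2 4 5 7) 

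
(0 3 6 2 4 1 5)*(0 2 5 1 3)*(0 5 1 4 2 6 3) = (0 5 6 1 4)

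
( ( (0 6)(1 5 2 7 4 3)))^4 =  (1 4 2)(3 7 5)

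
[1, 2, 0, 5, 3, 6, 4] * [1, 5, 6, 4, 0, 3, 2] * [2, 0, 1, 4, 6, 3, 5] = [3, 5, 0, 4, 6, 1, 2]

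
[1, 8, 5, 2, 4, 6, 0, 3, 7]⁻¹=[6, 0, 3, 7, 4, 2, 5, 8, 1]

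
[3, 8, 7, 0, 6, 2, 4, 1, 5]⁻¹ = [3, 7, 5, 0, 6, 8, 4, 2, 1]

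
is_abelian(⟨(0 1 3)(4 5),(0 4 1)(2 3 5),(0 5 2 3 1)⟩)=no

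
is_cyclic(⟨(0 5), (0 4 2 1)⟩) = no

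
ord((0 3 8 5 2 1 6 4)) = 8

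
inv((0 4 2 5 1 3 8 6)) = (0 6 8 3 1 5 2 4)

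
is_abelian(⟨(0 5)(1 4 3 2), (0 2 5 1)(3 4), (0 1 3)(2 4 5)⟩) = no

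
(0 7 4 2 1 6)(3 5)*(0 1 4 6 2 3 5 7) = (1 2 4 3 7 6)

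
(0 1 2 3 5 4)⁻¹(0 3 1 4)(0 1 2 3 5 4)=(0 1 5 2)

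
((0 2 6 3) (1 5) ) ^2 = (0 6) (2 3) 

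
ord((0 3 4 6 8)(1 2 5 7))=20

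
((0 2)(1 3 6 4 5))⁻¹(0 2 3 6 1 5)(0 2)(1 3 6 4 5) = (0 6 4 3 1 2)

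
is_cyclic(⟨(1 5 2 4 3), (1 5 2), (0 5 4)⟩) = no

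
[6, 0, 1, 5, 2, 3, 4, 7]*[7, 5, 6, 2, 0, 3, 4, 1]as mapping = [0→4, 1→7, 2→5, 3→3, 4→6, 5→2, 6→0, 7→1]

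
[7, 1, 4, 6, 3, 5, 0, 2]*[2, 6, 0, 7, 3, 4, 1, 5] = [5, 6, 3, 1, 7, 4, 2, 0]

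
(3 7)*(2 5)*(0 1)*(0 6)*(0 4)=(0 1 6 4)(2 5)(3 7)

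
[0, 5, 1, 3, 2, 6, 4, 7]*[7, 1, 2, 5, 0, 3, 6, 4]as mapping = [0→7, 1→3, 2→1, 3→5, 4→2, 5→6, 6→0, 7→4]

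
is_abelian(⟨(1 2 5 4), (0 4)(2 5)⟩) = no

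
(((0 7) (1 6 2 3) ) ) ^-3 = (0 7) (1 6 2 3) 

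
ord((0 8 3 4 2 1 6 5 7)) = 9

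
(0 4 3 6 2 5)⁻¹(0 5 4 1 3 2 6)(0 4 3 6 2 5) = (0 3 1 6 5 2 4)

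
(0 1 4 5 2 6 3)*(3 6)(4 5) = (0 1 5 2 3)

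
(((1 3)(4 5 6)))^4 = (4 5 6)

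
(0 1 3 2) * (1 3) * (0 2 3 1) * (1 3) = (0 3 1)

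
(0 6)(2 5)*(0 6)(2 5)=()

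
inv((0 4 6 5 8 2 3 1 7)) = (0 7 1 3 2 8 5 6 4)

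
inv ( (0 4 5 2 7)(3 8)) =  (0 7 2 5 4)(3 8)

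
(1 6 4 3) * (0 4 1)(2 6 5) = (0 4 3)(1 5 2 6)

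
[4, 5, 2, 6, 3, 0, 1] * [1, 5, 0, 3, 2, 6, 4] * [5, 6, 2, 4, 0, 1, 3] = [2, 3, 5, 0, 4, 6, 1]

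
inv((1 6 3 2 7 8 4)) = (1 4 8 7 2 3 6)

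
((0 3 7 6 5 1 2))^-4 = (0 6 2 7 1 3 5)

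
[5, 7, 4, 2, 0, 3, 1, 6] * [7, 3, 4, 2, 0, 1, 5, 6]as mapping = [0→1, 1→6, 2→0, 3→4, 4→7, 5→2, 6→3, 7→5]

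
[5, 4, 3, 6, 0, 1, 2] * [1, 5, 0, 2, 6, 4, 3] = [4, 6, 2, 3, 1, 5, 0]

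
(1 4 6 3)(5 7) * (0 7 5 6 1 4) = (0 7 6 3 4 1)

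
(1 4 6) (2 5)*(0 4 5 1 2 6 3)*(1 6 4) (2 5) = (0 1 2 6 5 4 3) 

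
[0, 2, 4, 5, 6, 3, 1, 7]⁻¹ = [0, 6, 1, 5, 2, 3, 4, 7]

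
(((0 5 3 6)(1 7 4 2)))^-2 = (0 3)(1 4)(2 7)(5 6)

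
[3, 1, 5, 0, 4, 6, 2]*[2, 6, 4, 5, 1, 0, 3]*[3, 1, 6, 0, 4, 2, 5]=[2, 5, 3, 6, 1, 0, 4]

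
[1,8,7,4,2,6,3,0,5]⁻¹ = [7,0,4,6,3,8,5,2,1]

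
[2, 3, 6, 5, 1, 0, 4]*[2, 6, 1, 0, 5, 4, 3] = [1, 0, 3, 4, 6, 2, 5]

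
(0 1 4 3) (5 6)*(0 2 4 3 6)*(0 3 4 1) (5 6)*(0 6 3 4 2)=(0 6 3) (1 2) (4 5) 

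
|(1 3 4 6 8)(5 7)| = 10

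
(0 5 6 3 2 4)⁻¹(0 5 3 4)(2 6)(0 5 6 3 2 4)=(0 5 6 2)(3 4)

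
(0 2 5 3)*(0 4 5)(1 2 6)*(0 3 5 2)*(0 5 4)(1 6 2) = (0 2 3)(1 5 4)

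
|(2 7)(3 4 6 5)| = 4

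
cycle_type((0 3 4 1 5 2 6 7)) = 8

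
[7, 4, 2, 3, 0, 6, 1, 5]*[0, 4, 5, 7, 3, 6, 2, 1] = [1, 3, 5, 7, 0, 2, 4, 6]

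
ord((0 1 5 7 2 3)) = 6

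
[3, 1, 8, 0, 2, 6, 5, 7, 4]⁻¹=[3, 1, 4, 0, 8, 6, 5, 7, 2]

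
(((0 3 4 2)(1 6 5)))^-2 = (0 4)(1 6 5)(2 3)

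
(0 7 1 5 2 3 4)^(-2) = (0 3 5 7 4 2 1)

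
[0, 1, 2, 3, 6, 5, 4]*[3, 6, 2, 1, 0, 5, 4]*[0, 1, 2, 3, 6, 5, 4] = [3, 4, 2, 1, 6, 5, 0]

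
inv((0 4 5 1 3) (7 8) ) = (0 3 1 5 4) (7 8) 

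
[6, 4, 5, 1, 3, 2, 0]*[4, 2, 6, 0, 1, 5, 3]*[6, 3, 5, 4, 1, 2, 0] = [4, 3, 2, 5, 6, 0, 1]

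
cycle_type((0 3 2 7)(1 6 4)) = 3.4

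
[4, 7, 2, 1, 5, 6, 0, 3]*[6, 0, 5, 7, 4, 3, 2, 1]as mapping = [0→4, 1→1, 2→5, 3→0, 4→3, 5→2, 6→6, 7→7]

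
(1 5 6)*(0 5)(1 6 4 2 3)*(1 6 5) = (0 1)(2 3 6 5 4)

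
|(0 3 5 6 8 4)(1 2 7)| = 6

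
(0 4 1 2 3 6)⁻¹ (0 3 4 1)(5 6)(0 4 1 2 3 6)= (0 5)(1 2 4 6)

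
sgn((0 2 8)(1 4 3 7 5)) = 1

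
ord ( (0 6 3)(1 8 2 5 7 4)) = 6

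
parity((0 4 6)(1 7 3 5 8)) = even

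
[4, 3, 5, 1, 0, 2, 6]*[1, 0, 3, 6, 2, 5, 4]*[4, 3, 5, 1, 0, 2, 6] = [5, 6, 2, 4, 3, 1, 0]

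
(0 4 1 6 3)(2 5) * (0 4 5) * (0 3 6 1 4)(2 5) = (0 2 3)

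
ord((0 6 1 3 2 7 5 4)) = 8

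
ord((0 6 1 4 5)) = 5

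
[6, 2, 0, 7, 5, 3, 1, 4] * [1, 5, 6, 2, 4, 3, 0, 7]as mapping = [0→0, 1→6, 2→1, 3→7, 4→3, 5→2, 6→5, 7→4]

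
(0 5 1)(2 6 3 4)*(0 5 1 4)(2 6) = (0 1 5 4 6 3)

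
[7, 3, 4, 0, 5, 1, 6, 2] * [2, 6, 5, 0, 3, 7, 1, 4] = [4, 0, 3, 2, 7, 6, 1, 5]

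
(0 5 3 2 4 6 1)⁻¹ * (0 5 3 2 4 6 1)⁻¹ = (0 6 2 5 1 4 3)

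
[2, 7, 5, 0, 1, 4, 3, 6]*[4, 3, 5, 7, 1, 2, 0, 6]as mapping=[0→5, 1→6, 2→2, 3→4, 4→3, 5→1, 6→7, 7→0]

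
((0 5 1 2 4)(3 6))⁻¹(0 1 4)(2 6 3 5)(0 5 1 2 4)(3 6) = (0 5 2)(1 4 3 6)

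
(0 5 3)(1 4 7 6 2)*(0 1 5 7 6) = (0 7)(1 4 6 2 5 3)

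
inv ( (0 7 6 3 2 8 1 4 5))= (0 5 4 1 8 2 3 6 7)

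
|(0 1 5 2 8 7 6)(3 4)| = 14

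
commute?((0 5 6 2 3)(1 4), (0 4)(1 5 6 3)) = no:(0 5 6 2 3)(1 4) * (0 4)(1 5 6 3) = (0 6 2 1)(3 4 5), (0 4)(1 5 6 3) * (0 5 6 2 3)(1 4) = (0 1 6)(2 3 4 5)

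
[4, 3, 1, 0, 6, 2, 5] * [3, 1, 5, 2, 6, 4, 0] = [6, 2, 1, 3, 0, 5, 4]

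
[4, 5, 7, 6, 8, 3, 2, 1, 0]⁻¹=[8, 7, 6, 5, 0, 1, 3, 2, 4]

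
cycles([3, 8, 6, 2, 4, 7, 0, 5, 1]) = (0 3 2 6)(1 8)(5 7)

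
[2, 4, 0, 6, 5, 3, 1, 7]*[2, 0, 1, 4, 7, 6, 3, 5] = [1, 7, 2, 3, 6, 4, 0, 5]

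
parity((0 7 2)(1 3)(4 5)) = even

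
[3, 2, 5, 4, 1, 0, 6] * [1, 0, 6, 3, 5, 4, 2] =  [3, 6, 4, 5, 0, 1, 2]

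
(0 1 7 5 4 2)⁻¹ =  (0 2 4 5 7 1)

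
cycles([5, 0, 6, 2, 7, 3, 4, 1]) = (0 5 3 2 6 4 7 1)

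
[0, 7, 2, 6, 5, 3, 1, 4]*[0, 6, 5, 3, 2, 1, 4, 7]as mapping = [0→0, 1→7, 2→5, 3→4, 4→1, 5→3, 6→6, 7→2]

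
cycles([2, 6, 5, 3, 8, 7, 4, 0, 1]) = (0 2 5 7)(1 6 4 8)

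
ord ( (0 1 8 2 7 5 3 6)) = 8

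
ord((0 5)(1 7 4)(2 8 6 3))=12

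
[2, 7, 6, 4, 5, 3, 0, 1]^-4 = [6, 1, 0, 5, 3, 4, 2, 7]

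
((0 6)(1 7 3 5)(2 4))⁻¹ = (0 6)(1 5 3 7)(2 4)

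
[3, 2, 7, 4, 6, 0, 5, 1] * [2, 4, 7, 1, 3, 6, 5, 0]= [1, 7, 0, 3, 5, 2, 6, 4]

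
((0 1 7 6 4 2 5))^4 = (0 4 1 2 7 5 6)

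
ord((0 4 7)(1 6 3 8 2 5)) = 6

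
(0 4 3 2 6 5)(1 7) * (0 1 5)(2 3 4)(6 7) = (0 2 7 5 1 6)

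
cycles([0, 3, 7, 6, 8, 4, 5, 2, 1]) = (1 3 6 5 4 8)(2 7)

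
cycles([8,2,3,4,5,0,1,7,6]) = (0 8 6 1 2 3 4 5)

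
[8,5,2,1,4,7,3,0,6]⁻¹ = [7,3,2,6,4,1,8,5,0]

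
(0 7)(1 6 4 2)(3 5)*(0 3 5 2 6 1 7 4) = (0 4 6)(2 7 3)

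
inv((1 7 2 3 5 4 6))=(1 6 4 5 3 2 7)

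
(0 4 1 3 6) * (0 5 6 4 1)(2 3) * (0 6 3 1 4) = (0 4 6 5 3)(1 2)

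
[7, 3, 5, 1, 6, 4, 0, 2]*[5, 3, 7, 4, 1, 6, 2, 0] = [0, 4, 6, 3, 2, 1, 5, 7]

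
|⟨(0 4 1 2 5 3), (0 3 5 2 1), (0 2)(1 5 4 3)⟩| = 720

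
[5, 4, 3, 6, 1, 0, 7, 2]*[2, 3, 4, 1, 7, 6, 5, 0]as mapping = [0→6, 1→7, 2→1, 3→5, 4→3, 5→2, 6→0, 7→4]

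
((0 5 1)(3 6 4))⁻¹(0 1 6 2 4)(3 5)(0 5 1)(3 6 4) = (0 4 2 3 5)(1 6)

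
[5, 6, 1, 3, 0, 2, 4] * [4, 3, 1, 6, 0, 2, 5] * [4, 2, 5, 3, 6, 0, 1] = [5, 0, 3, 1, 6, 2, 4]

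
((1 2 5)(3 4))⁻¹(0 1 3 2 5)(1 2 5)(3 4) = (0 2 4 5 1)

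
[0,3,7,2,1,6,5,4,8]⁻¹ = [0,4,3,1,7,6,5,2,8]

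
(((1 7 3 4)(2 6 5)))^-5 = (1 4 3 7)(2 6 5)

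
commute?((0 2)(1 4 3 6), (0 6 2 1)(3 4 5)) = no:(0 2)(1 4 3 6) * (0 6 2 1)(3 4 5) = (0 1 5 3 2 6), (0 6 2 1)(3 4 5) * (0 2)(1 4 3 6) = (0 1 2 4 5 6)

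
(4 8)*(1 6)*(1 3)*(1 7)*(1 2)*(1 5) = (1 6 3 7 2 5)(4 8)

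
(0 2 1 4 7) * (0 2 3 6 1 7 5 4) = (0 3 6 1)(2 7)(4 5)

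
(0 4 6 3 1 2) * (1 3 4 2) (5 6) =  (0 2) (4 5 6) 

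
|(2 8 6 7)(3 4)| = 4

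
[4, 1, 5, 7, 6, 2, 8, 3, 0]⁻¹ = [8, 1, 5, 7, 0, 2, 4, 3, 6]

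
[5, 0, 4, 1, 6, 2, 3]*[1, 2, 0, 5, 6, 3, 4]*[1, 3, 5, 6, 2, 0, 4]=[6, 3, 4, 5, 2, 1, 0]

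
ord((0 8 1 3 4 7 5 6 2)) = 9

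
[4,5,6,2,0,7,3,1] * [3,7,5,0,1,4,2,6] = [1,4,2,5,3,6,0,7]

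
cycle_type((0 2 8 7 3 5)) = 6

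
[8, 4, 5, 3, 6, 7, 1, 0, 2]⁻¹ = [7, 6, 8, 3, 1, 2, 4, 5, 0]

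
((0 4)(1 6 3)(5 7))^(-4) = (1 3 6)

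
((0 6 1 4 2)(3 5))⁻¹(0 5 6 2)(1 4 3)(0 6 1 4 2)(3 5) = (0 6 3 1)(2 5 4)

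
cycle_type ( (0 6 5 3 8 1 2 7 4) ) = 9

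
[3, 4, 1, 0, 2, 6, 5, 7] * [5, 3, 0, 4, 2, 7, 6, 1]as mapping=[0→4, 1→2, 2→3, 3→5, 4→0, 5→6, 6→7, 7→1]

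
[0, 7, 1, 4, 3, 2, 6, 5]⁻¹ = [0, 2, 5, 4, 3, 7, 6, 1]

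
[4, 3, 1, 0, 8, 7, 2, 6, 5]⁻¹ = [3, 2, 6, 1, 0, 8, 7, 5, 4]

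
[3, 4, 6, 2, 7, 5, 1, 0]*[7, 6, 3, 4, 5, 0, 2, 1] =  [4, 5, 2, 3, 1, 0, 6, 7]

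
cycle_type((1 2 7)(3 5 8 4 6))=3.5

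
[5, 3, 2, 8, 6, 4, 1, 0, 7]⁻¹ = [7, 6, 2, 1, 5, 0, 4, 8, 3]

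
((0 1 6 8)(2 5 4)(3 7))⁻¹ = (0 8 6 1)(2 4 5)(3 7)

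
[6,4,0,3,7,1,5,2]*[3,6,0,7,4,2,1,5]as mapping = [0→1,1→4,2→3,3→7,4→5,5→6,6→2,7→0]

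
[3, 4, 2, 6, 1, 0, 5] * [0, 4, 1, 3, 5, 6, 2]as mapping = [0→3, 1→5, 2→1, 3→2, 4→4, 5→0, 6→6]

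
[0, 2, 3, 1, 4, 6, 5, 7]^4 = [0, 2, 3, 1, 4, 5, 6, 7]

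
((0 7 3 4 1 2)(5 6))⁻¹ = (0 2 1 4 3 7)(5 6)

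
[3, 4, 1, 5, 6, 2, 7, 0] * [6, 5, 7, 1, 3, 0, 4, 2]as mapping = [0→1, 1→3, 2→5, 3→0, 4→4, 5→7, 6→2, 7→6]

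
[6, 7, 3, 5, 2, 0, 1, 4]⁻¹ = [5, 6, 4, 2, 7, 3, 0, 1]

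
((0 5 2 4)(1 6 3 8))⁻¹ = (0 4 2 5)(1 8 3 6)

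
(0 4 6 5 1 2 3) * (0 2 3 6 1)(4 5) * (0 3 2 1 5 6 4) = (0 6)(1 2 4 5 3)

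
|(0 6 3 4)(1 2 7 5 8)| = 20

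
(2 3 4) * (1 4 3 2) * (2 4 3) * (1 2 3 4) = (1 4 2)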